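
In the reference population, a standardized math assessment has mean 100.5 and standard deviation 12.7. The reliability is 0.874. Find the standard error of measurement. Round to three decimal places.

4.508

SEM = SD · √(1 − ρ) = 12.7 × √0.126 = 12.7 × 0.3550 = 4.5081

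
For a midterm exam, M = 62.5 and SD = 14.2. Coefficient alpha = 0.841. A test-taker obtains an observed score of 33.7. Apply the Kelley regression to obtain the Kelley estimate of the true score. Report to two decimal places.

T̂ = ρX + (1 − ρ)μ
  = 0.841 × 33.7 + 0.159 × 62.5
  = 28.3417 + 9.9375
  = 38.279
  ≈ 38.28

38.28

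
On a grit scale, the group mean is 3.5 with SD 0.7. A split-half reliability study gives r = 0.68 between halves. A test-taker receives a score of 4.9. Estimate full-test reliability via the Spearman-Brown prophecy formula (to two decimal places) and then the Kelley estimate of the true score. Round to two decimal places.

Spearman-Brown: ρ = 2r/(1 + r) = 2(0.68)/(1 + 0.68) = 1.360/1.68 = 0.8095 → 0.81
Kelley's formula gives T̂ = 0.81·4.9 + 0.19·3.5 = 3.969 + 0.665 = 4.634.

4.63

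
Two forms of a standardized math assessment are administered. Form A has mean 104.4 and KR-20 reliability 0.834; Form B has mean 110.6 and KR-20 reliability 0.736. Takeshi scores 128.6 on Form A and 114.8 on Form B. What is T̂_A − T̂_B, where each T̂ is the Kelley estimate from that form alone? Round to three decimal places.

T̂_A = 0.834(128.6) + 0.166(104.4) = 124.58280
T̂_B = 0.736(114.8) + 0.264(110.6) = 113.69120
T̂_A − T̂_B = 10.89160

10.892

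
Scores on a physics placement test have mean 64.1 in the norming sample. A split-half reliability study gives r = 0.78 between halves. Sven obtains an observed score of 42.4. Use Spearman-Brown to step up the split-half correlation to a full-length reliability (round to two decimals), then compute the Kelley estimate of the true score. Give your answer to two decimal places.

Spearman-Brown: ρ = 2r/(1 + r) = 2(0.78)/(1 + 0.78) = 1.560/1.78 = 0.8764 → 0.88
T̂ = 0.88(42.4) + 0.12(64.1) = 37.312 + 7.692 = 45.004 → 45.00

45.00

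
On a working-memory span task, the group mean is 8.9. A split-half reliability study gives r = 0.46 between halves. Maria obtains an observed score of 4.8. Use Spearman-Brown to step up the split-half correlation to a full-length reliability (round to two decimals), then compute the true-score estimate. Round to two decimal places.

Spearman-Brown: ρ = 2r/(1 + r) = 2(0.46)/(1 + 0.46) = 0.920/1.46 = 0.6301 → 0.63
Regress the observed score toward the mean by the unreliability: T̂ = 0.63·4.8 + 0.37·8.9 = 3.024 + 3.293 = 6.317.

6.32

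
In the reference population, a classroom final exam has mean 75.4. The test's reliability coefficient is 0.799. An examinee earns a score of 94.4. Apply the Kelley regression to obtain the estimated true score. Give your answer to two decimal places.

T̂ = 0.799(94.4) + 0.201(75.4) = 75.4256 + 15.1554 = 90.581 → 90.58

90.58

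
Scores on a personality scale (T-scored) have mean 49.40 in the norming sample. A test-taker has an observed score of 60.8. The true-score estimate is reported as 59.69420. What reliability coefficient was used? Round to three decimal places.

0.903

T̂ = ρX + (1 − ρ)μ  ⇒  T̂ − μ = ρ(X − μ)
ρ = (T̂ − μ)/(X − μ) = (59.69420 − 49.40) / (60.8 − 49.40) = 10.29420 / 11.40 = 0.90300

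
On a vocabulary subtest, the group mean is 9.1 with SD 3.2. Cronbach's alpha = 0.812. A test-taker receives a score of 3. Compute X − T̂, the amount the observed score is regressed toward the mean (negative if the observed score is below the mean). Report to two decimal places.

-1.15

T̂ = ρX + (1 − ρ)μ
  = 0.812 × 3 + 0.188 × 9.1
  = 2.436 + 1.7108
  = 4.1468
  ≈ 4.147
X − T̂ = 3 − 4.147 = -1.147 → -1.15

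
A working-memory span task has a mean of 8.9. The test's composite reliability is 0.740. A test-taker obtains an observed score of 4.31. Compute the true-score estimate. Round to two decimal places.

5.50

T̂ = 0.740(4.31) + 0.260(8.9) = 3.18940 + 2.3140 = 5.503 → 5.50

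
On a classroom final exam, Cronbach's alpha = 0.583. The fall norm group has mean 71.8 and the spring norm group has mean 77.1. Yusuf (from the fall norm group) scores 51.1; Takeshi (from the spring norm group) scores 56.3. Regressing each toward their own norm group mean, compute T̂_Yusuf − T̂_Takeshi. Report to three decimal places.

-5.242

T̂_Yusuf = 0.583(51.1) + 0.417(71.8) = 59.73190
T̂_Takeshi = 0.583(56.3) + 0.417(77.1) = 64.97360
Difference = 59.73190 − 64.97360 = -5.24170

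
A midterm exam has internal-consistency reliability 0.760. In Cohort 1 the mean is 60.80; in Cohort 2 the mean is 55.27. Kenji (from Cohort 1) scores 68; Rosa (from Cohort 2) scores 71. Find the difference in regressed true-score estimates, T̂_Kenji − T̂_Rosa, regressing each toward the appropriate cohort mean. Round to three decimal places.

-0.953

T̂_Kenji = 0.760(68) + 0.240(60.80) = 66.27200
T̂_Rosa = 0.760(71) + 0.240(55.27) = 67.22480
Difference = 66.27200 − 67.22480 = -0.95280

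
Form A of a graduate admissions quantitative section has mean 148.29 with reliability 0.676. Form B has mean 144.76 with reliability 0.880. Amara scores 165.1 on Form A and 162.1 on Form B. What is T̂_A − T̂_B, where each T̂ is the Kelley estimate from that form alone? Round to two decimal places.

T̂_A = 0.676(165.1) + 0.324(148.29) = 159.6536
T̂_B = 0.880(162.1) + 0.120(144.76) = 160.0192
T̂_A − T̂_B = -0.3656

-0.37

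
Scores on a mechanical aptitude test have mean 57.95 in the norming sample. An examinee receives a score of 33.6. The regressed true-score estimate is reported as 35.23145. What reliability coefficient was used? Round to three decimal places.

0.933

T̂ = ρX + (1 − ρ)μ  ⇒  T̂ − μ = ρ(X − μ)
ρ = (T̂ − μ)/(X − μ) = (35.23145 − 57.95) / (33.6 − 57.95) = -22.71855 / -24.35 = 0.93300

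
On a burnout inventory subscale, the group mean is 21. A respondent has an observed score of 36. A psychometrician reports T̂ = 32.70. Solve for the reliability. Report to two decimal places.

T̂ = ρX + (1 − ρ)μ  ⇒  T̂ − μ = ρ(X − μ)
ρ = (T̂ − μ)/(X − μ) = (32.70 − 21) / (36 − 21) = 11.70 / 15.0 = 0.7800

0.78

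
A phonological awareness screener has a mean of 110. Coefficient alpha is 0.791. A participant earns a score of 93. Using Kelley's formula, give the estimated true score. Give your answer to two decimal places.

Kelley's formula gives T̂ = 0.791·93 + 0.209·110 = 73.563 + 22.990 = 96.553.

96.55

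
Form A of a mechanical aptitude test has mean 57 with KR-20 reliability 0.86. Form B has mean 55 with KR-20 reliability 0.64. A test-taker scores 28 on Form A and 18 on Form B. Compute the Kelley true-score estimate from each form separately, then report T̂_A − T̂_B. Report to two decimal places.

0.74

T̂_A = 0.86(28) + 0.14(57) = 32.0600
T̂_B = 0.64(18) + 0.36(55) = 31.3200
T̂_A − T̂_B = 0.7400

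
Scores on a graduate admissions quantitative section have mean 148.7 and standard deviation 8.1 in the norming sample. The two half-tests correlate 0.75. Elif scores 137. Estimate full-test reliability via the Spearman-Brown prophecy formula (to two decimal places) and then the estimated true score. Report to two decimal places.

Spearman-Brown: ρ = 2r/(1 + r) = 2(0.75)/(1 + 0.75) = 1.500/1.75 = 0.8571 → 0.86
T̂ = ρX + (1 − ρ)μ
  = 0.86 × 137 + 0.14 × 148.7
  = 117.82 + 20.818
  = 138.638
  ≈ 138.64

138.64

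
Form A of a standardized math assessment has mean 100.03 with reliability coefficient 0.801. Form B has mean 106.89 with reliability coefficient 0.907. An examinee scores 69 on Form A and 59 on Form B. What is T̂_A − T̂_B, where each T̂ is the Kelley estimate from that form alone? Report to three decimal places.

T̂_A = 0.801(69) + 0.199(100.03) = 75.17497
T̂_B = 0.907(59) + 0.093(106.89) = 63.45377
T̂_A − T̂_B = 11.72120

11.721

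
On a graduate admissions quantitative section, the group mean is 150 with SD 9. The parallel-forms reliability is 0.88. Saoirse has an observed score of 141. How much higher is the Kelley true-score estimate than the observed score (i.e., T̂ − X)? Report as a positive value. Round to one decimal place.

T̂ = 0.88(141) + 0.12(150) = 124.08 + 18.00 = 142.080 → 142.08
T̂ − X = 142.08 − 141 = 1.08 → 1.1

1.1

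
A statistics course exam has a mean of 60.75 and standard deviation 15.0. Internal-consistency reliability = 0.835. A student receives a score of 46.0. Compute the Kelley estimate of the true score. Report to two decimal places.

T̂ = ρX + (1 − ρ)μ
  = 0.835 × 46.0 + 0.165 × 60.75
  = 38.4100 + 10.02375
  = 48.434
  ≈ 48.43

48.43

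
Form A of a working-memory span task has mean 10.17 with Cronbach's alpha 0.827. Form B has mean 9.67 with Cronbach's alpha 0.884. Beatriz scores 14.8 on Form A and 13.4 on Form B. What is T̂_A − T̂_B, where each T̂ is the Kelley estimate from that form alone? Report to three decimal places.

T̂_A = 0.827(14.8) + 0.173(10.17) = 13.99901
T̂_B = 0.884(13.4) + 0.116(9.67) = 12.96732
T̂_A − T̂_B = 1.03169

1.032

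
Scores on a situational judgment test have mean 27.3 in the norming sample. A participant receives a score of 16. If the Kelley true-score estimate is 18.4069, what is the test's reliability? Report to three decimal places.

T̂ = ρX + (1 − ρ)μ  ⇒  T̂ − μ = ρ(X − μ)
ρ = (T̂ − μ)/(X − μ) = (18.4069 − 27.3) / (16 − 27.3) = -8.8931 / -11.3 = 0.78700

0.787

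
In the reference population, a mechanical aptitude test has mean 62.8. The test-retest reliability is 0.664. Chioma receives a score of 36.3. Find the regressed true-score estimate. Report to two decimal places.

Kelley's formula gives T̂ = 0.664·36.3 + 0.336·62.8 = 24.1032 + 21.1008 = 45.204.

45.20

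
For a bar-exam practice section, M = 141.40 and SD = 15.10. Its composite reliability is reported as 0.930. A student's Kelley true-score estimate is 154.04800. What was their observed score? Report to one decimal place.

T̂ = ρX + (1 − ρ)μ  ⇒  X = (T̂ − (1 − ρ)μ) / ρ
X = (154.04800 − 0.070 × 141.40) / 0.930 = (154.04800 − 9.89800) / 0.930 = 144.15000 / 0.930 = 155.000

155.0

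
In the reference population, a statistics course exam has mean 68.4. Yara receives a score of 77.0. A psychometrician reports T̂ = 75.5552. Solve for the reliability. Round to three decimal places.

0.832

T̂ = ρX + (1 − ρ)μ  ⇒  T̂ − μ = ρ(X − μ)
ρ = (T̂ − μ)/(X − μ) = (75.5552 − 68.4) / (77.0 − 68.4) = 7.1552 / 8.6 = 0.83200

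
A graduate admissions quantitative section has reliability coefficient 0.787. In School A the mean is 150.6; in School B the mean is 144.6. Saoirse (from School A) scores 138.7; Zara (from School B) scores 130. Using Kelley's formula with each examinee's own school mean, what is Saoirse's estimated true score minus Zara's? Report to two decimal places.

T̂_Saoirse = 0.787(138.7) + 0.213(150.6) = 141.2347
T̂_Zara = 0.787(130) + 0.213(144.6) = 133.1098
Difference = 141.2347 − 133.1098 = 8.1249

8.12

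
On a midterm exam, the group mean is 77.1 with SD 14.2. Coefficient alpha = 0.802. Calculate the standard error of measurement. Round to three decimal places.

SEM = SD · √(1 − ρ) = 14.2 × √0.198 = 14.2 × 0.4450 = 6.3186

6.319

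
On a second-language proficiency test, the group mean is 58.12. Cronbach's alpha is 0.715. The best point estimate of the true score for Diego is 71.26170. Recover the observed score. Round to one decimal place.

76.5

T̂ = ρX + (1 − ρ)μ  ⇒  X = (T̂ − (1 − ρ)μ) / ρ
X = (71.26170 − 0.285 × 58.12) / 0.715 = (71.26170 − 16.56420) / 0.715 = 54.69750 / 0.715 = 76.500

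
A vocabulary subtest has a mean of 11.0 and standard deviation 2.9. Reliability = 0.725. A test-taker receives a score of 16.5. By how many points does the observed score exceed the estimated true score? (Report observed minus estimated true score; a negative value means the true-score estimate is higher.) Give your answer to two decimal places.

Regress the observed score toward the mean by the unreliability: T̂ = 0.725·16.5 + 0.275·11.0 = 11.9625 + 3.0250 = 14.9875.
X − T̂ = 16.5 − 14.988 = 1.512 → 1.51

1.51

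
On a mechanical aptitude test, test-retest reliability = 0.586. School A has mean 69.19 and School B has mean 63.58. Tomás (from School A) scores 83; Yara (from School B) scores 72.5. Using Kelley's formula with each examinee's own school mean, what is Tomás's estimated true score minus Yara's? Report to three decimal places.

T̂_Tomás = 0.586(83) + 0.414(69.19) = 77.28266
T̂_Yara = 0.586(72.5) + 0.414(63.58) = 68.80712
Difference = 77.28266 − 68.80712 = 8.47554

8.476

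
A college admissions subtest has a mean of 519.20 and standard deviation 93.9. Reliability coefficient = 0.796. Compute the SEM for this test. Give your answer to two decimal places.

SEM = SD · √(1 − ρ) = 93.9 × √0.204 = 93.9 × 0.4517 = 42.411

42.41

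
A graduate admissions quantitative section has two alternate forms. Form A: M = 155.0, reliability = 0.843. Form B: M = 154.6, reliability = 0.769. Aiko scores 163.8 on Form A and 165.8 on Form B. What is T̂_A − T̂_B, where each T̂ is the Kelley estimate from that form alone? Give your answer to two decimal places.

-0.79

T̂_A = 0.843(163.8) + 0.157(155.0) = 162.4184
T̂_B = 0.769(165.8) + 0.231(154.6) = 163.2128
T̂_A − T̂_B = -0.7944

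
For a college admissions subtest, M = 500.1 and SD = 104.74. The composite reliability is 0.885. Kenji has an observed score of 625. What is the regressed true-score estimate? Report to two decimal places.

610.64

Regress the observed score toward the mean by the unreliability: T̂ = 0.885·625 + 0.115·500.1 = 553.125 + 57.5115 = 610.636.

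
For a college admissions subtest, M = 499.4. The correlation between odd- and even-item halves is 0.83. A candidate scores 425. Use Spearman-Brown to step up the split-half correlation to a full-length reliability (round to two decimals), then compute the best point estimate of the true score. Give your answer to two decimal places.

Spearman-Brown: ρ = 2r/(1 + r) = 2(0.83)/(1 + 0.83) = 1.660/1.83 = 0.9071 → 0.91
T̂ = 0.91(425) + 0.09(499.4) = 386.75 + 44.946 = 431.696 → 431.70

431.70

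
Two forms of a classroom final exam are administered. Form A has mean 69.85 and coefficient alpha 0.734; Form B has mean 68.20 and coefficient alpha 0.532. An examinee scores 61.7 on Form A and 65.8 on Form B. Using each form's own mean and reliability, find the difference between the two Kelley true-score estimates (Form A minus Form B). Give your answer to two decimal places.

T̂_A = 0.734(61.7) + 0.266(69.85) = 63.8679
T̂_B = 0.532(65.8) + 0.468(68.20) = 66.9232
T̂_A − T̂_B = -3.0553

-3.06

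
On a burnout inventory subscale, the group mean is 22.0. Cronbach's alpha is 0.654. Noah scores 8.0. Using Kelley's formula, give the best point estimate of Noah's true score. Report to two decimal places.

Weight the observed score by reliability and the mean by (1 − reliability): T̂ = 0.654·8.0 + 0.346·22.0 = 5.2320 + 7.6120 = 12.844.

12.84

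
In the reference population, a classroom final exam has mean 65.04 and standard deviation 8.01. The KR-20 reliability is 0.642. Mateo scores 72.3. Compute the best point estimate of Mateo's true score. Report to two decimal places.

69.70

T̂ = ρX + (1 − ρ)μ
  = 0.642 × 72.3 + 0.358 × 65.04
  = 46.4166 + 23.28432
  = 69.701
  ≈ 69.70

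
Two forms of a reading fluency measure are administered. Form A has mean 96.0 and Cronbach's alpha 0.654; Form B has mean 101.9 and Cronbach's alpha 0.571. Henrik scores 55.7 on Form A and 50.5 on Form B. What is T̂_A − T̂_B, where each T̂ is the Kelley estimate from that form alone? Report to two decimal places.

T̂_A = 0.654(55.7) + 0.346(96.0) = 69.6438
T̂_B = 0.571(50.5) + 0.429(101.9) = 72.5506
T̂_A − T̂_B = -2.9068

-2.91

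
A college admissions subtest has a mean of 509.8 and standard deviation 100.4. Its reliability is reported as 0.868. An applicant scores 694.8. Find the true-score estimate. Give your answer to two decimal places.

670.38

Weight the observed score by reliability and the mean by (1 − reliability): T̂ = 0.868·694.8 + 0.132·509.8 = 603.0864 + 67.2936 = 670.380.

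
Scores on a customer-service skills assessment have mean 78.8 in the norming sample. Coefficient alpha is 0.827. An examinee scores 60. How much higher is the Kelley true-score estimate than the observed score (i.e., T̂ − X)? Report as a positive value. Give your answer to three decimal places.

3.252

Regress the observed score toward the mean by the unreliability: T̂ = 0.827·60 + 0.173·78.8 = 49.620 + 13.6324 = 63.25240.
T̂ − X = 63.2524 − 60 = 3.2524 → 3.252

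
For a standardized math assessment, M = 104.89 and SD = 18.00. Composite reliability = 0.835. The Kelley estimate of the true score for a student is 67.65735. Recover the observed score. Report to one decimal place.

60.3

T̂ = ρX + (1 − ρ)μ  ⇒  X = (T̂ − (1 − ρ)μ) / ρ
X = (67.65735 − 0.165 × 104.89) / 0.835 = (67.65735 − 17.30685) / 0.835 = 50.35050 / 0.835 = 60.300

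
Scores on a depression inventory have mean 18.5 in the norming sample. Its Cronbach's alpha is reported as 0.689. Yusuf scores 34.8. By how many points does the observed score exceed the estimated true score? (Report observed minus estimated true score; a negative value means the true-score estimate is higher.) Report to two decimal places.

Kelley's formula gives T̂ = 0.689·34.8 + 0.311·18.5 = 23.9772 + 5.7535 = 29.7307.
X − T̂ = 34.8 − 29.731 = 5.069 → 5.07

5.07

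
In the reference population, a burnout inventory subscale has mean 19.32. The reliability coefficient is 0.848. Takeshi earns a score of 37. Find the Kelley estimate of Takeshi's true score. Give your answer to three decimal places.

34.313

T̂ = 0.848(37) + 0.152(19.32) = 31.376 + 2.93664 = 34.3126 → 34.313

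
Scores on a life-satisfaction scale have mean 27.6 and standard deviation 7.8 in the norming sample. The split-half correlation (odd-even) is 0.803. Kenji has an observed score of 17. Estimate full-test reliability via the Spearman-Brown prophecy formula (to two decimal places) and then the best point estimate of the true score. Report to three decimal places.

Spearman-Brown: ρ = 2r/(1 + r) = 2(0.803)/(1 + 0.803) = 1.6060/1.803 = 0.8907 → 0.89
T̂ = ρX + (1 − ρ)μ
  = 0.89 × 17 + 0.11 × 27.6
  = 15.13 + 3.036
  = 18.1660
  ≈ 18.166

18.166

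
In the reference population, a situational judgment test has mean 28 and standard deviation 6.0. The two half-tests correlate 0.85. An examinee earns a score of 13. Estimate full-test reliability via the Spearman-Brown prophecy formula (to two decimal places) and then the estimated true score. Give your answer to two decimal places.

14.20

Spearman-Brown: ρ = 2r/(1 + r) = 2(0.85)/(1 + 0.85) = 1.700/1.85 = 0.9189 → 0.92
Weight the observed score by reliability and the mean by (1 − reliability): T̂ = 0.92·13 + 0.08·28 = 11.96 + 2.24 = 14.200.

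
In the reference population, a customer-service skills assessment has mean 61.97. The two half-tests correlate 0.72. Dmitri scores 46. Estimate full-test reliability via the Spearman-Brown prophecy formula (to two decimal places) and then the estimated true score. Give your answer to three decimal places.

48.555

Spearman-Brown: ρ = 2r/(1 + r) = 2(0.72)/(1 + 0.72) = 1.440/1.72 = 0.8372 → 0.84
T̂ = ρX + (1 − ρ)μ
  = 0.84 × 46 + 0.16 × 61.97
  = 38.64 + 9.9152
  = 48.5552
  ≈ 48.555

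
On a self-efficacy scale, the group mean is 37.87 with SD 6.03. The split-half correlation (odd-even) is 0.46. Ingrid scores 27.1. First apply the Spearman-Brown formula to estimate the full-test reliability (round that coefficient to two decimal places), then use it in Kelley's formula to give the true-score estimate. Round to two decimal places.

Spearman-Brown: ρ = 2r/(1 + r) = 2(0.46)/(1 + 0.46) = 0.920/1.46 = 0.6301 → 0.63
Regress the observed score toward the mean by the unreliability: T̂ = 0.63·27.1 + 0.37·37.87 = 17.073 + 14.0119 = 31.085.

31.08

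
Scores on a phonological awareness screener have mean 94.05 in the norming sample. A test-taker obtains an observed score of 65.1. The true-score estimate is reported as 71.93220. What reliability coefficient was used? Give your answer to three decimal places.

T̂ = ρX + (1 − ρ)μ  ⇒  T̂ − μ = ρ(X − μ)
ρ = (T̂ − μ)/(X − μ) = (71.93220 − 94.05) / (65.1 − 94.05) = -22.11780 / -28.95 = 0.76400

0.764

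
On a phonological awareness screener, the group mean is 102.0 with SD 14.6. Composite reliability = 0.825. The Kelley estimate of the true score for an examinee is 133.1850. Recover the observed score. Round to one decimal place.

T̂ = ρX + (1 − ρ)μ  ⇒  X = (T̂ − (1 − ρ)μ) / ρ
X = (133.1850 − 0.175 × 102.0) / 0.825 = (133.1850 − 17.8500) / 0.825 = 115.3350 / 0.825 = 139.800

139.8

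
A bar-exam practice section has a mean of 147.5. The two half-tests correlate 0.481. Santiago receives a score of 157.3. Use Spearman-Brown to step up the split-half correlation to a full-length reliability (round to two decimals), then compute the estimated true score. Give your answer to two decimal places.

153.87

Spearman-Brown: ρ = 2r/(1 + r) = 2(0.481)/(1 + 0.481) = 0.9620/1.481 = 0.6496 → 0.65
Weight the observed score by reliability and the mean by (1 − reliability): T̂ = 0.65·157.3 + 0.35·147.5 = 102.245 + 51.625 = 153.870.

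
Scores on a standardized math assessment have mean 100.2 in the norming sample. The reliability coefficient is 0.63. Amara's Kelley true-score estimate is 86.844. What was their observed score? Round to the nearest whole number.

79

T̂ = ρX + (1 − ρ)μ  ⇒  X = (T̂ − (1 − ρ)μ) / ρ
X = (86.844 − 0.37 × 100.2) / 0.63 = (86.844 − 37.074) / 0.63 = 49.770 / 0.63 = 79.00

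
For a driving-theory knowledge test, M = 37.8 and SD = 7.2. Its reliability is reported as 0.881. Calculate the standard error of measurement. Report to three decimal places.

SEM = SD · √(1 − ρ) = 7.2 × √0.119 = 7.2 × 0.3450 = 2.4837

2.484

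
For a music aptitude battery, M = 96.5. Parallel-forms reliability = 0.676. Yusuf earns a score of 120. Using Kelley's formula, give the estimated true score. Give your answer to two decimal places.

T̂ = 0.676(120) + 0.324(96.5) = 81.120 + 31.2660 = 112.386 → 112.39

112.39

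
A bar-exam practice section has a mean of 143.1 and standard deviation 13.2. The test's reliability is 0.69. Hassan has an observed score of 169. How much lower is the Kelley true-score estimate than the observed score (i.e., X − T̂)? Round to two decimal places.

8.03

T̂ = ρX + (1 − ρ)μ
  = 0.69 × 169 + 0.31 × 143.1
  = 116.61 + 44.361
  = 160.9710
  ≈ 160.971
X − T̂ = 169 − 160.971 = 8.029 → 8.03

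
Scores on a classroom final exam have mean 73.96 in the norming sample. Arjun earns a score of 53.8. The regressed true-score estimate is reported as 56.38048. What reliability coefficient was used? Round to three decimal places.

T̂ = ρX + (1 − ρ)μ  ⇒  T̂ − μ = ρ(X − μ)
ρ = (T̂ − μ)/(X − μ) = (56.38048 − 73.96) / (53.8 − 73.96) = -17.57952 / -20.16 = 0.87200

0.872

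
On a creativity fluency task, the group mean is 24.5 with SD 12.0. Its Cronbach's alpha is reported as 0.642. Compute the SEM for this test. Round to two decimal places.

7.18

SEM = SD · √(1 − ρ) = 12.0 × √0.358 = 12.0 × 0.5983 = 7.180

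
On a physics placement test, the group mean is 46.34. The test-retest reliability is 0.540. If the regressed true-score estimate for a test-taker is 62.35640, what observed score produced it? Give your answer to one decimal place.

76.0

T̂ = ρX + (1 − ρ)μ  ⇒  X = (T̂ − (1 − ρ)μ) / ρ
X = (62.35640 − 0.460 × 46.34) / 0.540 = (62.35640 − 21.31640) / 0.540 = 41.04000 / 0.540 = 76.000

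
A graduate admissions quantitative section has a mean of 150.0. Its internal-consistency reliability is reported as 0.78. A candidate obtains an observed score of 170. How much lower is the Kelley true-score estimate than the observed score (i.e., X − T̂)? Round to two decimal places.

4.40

Kelley's formula gives T̂ = 0.78·170 + 0.22·150.0 = 132.60 + 33.000 = 165.6000.
X − T̂ = 170 − 165.600 = 4.400 → 4.40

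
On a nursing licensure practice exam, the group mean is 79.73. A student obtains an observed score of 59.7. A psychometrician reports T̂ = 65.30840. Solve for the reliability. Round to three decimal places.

T̂ = ρX + (1 − ρ)μ  ⇒  T̂ − μ = ρ(X − μ)
ρ = (T̂ − μ)/(X − μ) = (65.30840 − 79.73) / (59.7 − 79.73) = -14.42160 / -20.03 = 0.72000

0.720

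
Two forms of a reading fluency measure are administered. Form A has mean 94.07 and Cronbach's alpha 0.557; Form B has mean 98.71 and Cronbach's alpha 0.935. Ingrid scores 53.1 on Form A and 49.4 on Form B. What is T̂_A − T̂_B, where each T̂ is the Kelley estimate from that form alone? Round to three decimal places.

T̂_A = 0.557(53.1) + 0.443(94.07) = 71.24971
T̂_B = 0.935(49.4) + 0.065(98.71) = 52.60515
T̂_A − T̂_B = 18.64456

18.645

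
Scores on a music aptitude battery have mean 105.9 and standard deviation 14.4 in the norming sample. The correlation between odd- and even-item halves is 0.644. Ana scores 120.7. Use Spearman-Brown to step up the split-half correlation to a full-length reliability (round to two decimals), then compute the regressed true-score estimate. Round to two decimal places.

117.44

Spearman-Brown: ρ = 2r/(1 + r) = 2(0.644)/(1 + 0.644) = 1.2880/1.644 = 0.7835 → 0.78
Weight the observed score by reliability and the mean by (1 − reliability): T̂ = 0.78·120.7 + 0.22·105.9 = 94.146 + 23.298 = 117.444.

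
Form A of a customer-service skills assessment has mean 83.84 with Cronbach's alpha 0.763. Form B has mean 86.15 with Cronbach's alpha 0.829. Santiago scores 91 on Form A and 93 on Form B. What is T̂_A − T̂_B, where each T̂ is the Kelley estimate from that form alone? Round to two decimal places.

-2.53

T̂_A = 0.763(91) + 0.237(83.84) = 89.3031
T̂_B = 0.829(93) + 0.171(86.15) = 91.8286
T̂_A − T̂_B = -2.5256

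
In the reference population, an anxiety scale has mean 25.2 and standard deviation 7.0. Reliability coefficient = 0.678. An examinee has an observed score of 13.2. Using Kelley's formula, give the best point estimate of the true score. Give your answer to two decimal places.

Weight the observed score by reliability and the mean by (1 − reliability): T̂ = 0.678·13.2 + 0.322·25.2 = 8.9496 + 8.1144 = 17.064.

17.06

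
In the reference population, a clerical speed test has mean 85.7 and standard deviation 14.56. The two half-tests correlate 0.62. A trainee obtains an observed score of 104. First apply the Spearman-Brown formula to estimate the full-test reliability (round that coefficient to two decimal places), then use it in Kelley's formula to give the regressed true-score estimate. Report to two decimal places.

Spearman-Brown: ρ = 2r/(1 + r) = 2(0.62)/(1 + 0.62) = 1.240/1.62 = 0.7654 → 0.77
Regress the observed score toward the mean by the unreliability: T̂ = 0.77·104 + 0.23·85.7 = 80.08 + 19.711 = 99.791.

99.79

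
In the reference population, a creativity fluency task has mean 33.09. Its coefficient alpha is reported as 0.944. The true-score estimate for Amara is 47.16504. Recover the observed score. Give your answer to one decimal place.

48.0

T̂ = ρX + (1 − ρ)μ  ⇒  X = (T̂ − (1 − ρ)μ) / ρ
X = (47.16504 − 0.056 × 33.09) / 0.944 = (47.16504 − 1.85304) / 0.944 = 45.31200 / 0.944 = 48.000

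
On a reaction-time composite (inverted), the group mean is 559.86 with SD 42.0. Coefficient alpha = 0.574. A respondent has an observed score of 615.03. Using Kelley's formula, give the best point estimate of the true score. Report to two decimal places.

591.53

T̂ = 0.574(615.03) + 0.426(559.86) = 353.02722 + 238.50036 = 591.528 → 591.53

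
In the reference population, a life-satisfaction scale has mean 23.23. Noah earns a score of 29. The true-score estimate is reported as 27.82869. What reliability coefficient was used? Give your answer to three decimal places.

T̂ = ρX + (1 − ρ)μ  ⇒  T̂ − μ = ρ(X − μ)
ρ = (T̂ − μ)/(X − μ) = (27.82869 − 23.23) / (29 − 23.23) = 4.59869 / 5.77 = 0.79700

0.797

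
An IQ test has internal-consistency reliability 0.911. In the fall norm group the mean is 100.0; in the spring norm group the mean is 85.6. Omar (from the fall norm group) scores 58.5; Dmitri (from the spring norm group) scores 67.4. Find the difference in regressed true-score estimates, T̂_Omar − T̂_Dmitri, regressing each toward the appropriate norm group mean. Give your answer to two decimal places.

-6.83

T̂_Omar = 0.911(58.5) + 0.089(100.0) = 62.1935
T̂_Dmitri = 0.911(67.4) + 0.089(85.6) = 69.0198
Difference = 62.1935 − 69.0198 = -6.8263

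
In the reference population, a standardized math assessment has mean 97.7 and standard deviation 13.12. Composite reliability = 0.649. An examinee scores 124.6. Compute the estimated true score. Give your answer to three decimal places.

115.158

T̂ = ρX + (1 − ρ)μ
  = 0.649 × 124.6 + 0.351 × 97.7
  = 80.8654 + 34.2927
  = 115.1581
  ≈ 115.158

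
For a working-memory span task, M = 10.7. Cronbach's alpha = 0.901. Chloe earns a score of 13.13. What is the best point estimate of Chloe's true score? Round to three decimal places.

12.889

T̂ = 0.901(13.13) + 0.099(10.7) = 11.83013 + 1.0593 = 12.8894 → 12.889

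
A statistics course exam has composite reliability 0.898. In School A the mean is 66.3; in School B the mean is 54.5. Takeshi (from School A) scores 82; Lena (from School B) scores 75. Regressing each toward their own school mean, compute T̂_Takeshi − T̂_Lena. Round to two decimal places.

T̂_Takeshi = 0.898(82) + 0.102(66.3) = 80.3986
T̂_Lena = 0.898(75) + 0.102(54.5) = 72.9090
Difference = 80.3986 − 72.9090 = 7.4896

7.49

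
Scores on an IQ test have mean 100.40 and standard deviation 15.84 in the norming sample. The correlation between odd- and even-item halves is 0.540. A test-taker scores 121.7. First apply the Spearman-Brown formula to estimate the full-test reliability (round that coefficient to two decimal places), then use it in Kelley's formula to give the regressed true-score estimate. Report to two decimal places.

115.31

Spearman-Brown: ρ = 2r/(1 + r) = 2(0.540)/(1 + 0.540) = 1.0800/1.540 = 0.7013 → 0.70
T̂ = 0.70(121.7) + 0.30(100.40) = 85.190 + 30.1200 = 115.310 → 115.31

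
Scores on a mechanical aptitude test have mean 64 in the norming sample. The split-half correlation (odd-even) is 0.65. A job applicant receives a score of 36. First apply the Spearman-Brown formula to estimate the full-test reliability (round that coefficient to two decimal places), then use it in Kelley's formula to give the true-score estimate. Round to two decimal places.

41.88

Spearman-Brown: ρ = 2r/(1 + r) = 2(0.65)/(1 + 0.65) = 1.300/1.65 = 0.7879 → 0.79
T̂ = ρX + (1 − ρ)μ
  = 0.79 × 36 + 0.21 × 64
  = 28.44 + 13.44
  = 41.880
  ≈ 41.88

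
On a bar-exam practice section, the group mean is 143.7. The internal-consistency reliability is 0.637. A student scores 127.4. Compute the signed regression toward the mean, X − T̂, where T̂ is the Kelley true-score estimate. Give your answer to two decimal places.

T̂ = ρX + (1 − ρ)μ
  = 0.637 × 127.4 + 0.363 × 143.7
  = 81.1538 + 52.1631
  = 133.3169
  ≈ 133.317
X − T̂ = 127.4 − 133.317 = -5.917 → -5.92

-5.92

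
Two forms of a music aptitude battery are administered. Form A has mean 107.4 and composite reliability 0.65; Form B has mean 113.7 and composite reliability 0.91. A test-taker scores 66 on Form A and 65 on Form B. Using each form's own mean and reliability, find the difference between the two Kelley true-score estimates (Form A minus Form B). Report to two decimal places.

T̂_A = 0.65(66) + 0.35(107.4) = 80.4900
T̂_B = 0.91(65) + 0.09(113.7) = 69.3830
T̂_A − T̂_B = 11.1070

11.11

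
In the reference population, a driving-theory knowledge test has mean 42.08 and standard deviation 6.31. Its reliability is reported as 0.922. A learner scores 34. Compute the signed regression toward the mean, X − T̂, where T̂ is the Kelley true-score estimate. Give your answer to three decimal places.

-0.630

Weight the observed score by reliability and the mean by (1 − reliability): T̂ = 0.922·34 + 0.078·42.08 = 31.348 + 3.28224 = 34.63024.
X − T̂ = 34 − 34.6302 = -0.6302 → -0.630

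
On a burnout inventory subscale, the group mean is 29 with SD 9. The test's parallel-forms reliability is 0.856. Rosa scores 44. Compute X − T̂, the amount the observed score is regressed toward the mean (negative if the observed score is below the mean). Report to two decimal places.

2.16

T̂ = 0.856(44) + 0.144(29) = 37.664 + 4.176 = 41.8400 → 41.840
X − T̂ = 44 − 41.840 = 2.160 → 2.16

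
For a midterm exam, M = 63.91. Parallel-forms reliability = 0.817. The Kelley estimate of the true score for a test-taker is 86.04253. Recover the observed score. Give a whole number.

91

T̂ = ρX + (1 − ρ)μ  ⇒  X = (T̂ − (1 − ρ)μ) / ρ
X = (86.04253 − 0.183 × 63.91) / 0.817 = (86.04253 − 11.69553) / 0.817 = 74.34700 / 0.817 = 91.00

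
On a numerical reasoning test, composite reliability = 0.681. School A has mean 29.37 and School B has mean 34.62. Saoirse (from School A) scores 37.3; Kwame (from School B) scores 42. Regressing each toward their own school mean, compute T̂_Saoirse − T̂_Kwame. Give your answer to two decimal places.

-4.88

T̂_Saoirse = 0.681(37.3) + 0.319(29.37) = 34.7703
T̂_Kwame = 0.681(42) + 0.319(34.62) = 39.6458
Difference = 34.7703 − 39.6458 = -4.8755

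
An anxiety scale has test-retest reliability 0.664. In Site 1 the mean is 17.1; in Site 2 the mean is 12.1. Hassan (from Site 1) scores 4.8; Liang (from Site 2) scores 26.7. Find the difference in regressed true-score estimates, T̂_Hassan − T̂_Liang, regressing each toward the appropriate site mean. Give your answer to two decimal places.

T̂_Hassan = 0.664(4.8) + 0.336(17.1) = 8.9328
T̂_Liang = 0.664(26.7) + 0.336(12.1) = 21.7944
Difference = 8.9328 − 21.7944 = -12.8616

-12.86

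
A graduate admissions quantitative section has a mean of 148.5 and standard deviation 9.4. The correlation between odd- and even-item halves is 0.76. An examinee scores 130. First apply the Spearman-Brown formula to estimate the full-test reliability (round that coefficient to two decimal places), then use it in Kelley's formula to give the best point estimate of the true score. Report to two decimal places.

132.59

Spearman-Brown: ρ = 2r/(1 + r) = 2(0.76)/(1 + 0.76) = 1.520/1.76 = 0.8636 → 0.86
Regress the observed score toward the mean by the unreliability: T̂ = 0.86·130 + 0.14·148.5 = 111.80 + 20.790 = 132.590.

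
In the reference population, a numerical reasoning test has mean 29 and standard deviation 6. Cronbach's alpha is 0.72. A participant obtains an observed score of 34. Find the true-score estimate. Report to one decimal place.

32.6

T̂ = ρX + (1 − ρ)μ
  = 0.72 × 34 + 0.28 × 29
  = 24.48 + 8.12
  = 32.60
  ≈ 32.6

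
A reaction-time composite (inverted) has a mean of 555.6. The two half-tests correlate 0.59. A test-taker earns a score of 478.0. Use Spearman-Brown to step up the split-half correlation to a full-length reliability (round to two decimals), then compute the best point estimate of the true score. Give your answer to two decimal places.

498.18

Spearman-Brown: ρ = 2r/(1 + r) = 2(0.59)/(1 + 0.59) = 1.180/1.59 = 0.7421 → 0.74
T̂ = ρX + (1 − ρ)μ
  = 0.74 × 478.0 + 0.26 × 555.6
  = 353.720 + 144.456
  = 498.176
  ≈ 498.18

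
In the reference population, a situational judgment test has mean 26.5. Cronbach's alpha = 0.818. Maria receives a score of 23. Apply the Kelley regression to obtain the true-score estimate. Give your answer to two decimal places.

23.64

T̂ = ρX + (1 − ρ)μ
  = 0.818 × 23 + 0.182 × 26.5
  = 18.814 + 4.8230
  = 23.637
  ≈ 23.64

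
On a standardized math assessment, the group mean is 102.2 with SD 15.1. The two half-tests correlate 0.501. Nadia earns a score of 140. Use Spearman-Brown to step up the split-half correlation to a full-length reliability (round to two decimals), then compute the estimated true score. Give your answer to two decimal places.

127.53

Spearman-Brown: ρ = 2r/(1 + r) = 2(0.501)/(1 + 0.501) = 1.0020/1.501 = 0.6676 → 0.67
Weight the observed score by reliability and the mean by (1 − reliability): T̂ = 0.67·140 + 0.33·102.2 = 93.80 + 33.726 = 127.526.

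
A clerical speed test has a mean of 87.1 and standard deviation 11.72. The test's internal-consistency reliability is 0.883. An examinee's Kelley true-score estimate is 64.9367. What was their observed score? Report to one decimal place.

62.0

T̂ = ρX + (1 − ρ)μ  ⇒  X = (T̂ − (1 − ρ)μ) / ρ
X = (64.9367 − 0.117 × 87.1) / 0.883 = (64.9367 − 10.1907) / 0.883 = 54.7460 / 0.883 = 62.000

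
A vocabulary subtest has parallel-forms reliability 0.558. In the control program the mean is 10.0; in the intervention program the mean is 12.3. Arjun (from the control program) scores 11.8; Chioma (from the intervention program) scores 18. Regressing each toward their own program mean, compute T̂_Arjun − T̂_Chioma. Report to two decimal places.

T̂_Arjun = 0.558(11.8) + 0.442(10.0) = 11.0044
T̂_Chioma = 0.558(18) + 0.442(12.3) = 15.4806
Difference = 11.0044 − 15.4806 = -4.4762

-4.48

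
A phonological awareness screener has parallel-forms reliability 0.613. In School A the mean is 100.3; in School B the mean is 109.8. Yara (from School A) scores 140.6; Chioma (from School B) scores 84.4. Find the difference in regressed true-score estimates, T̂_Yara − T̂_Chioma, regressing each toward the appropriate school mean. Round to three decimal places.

30.774

T̂_Yara = 0.613(140.6) + 0.387(100.3) = 125.00390
T̂_Chioma = 0.613(84.4) + 0.387(109.8) = 94.22980
Difference = 125.00390 − 94.22980 = 30.77410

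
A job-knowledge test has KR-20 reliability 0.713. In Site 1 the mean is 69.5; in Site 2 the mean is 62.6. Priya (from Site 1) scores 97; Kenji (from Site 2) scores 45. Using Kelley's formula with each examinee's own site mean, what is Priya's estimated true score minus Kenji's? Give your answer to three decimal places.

39.056

T̂_Priya = 0.713(97) + 0.287(69.5) = 89.10750
T̂_Kenji = 0.713(45) + 0.287(62.6) = 50.05120
Difference = 89.10750 − 50.05120 = 39.05630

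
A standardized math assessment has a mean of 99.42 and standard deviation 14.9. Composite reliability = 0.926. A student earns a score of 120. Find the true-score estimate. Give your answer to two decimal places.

118.48

T̂ = 0.926(120) + 0.074(99.42) = 111.120 + 7.35708 = 118.477 → 118.48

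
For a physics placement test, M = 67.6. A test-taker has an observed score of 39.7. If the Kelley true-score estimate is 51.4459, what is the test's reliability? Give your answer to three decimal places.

0.579

T̂ = ρX + (1 − ρ)μ  ⇒  T̂ − μ = ρ(X − μ)
ρ = (T̂ − μ)/(X − μ) = (51.4459 − 67.6) / (39.7 − 67.6) = -16.1541 / -27.9 = 0.57900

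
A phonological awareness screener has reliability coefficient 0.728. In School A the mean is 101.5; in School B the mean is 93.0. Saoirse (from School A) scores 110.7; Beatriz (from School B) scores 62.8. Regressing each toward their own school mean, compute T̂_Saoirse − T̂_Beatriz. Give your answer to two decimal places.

T̂_Saoirse = 0.728(110.7) + 0.272(101.5) = 108.1976
T̂_Beatriz = 0.728(62.8) + 0.272(93.0) = 71.0144
Difference = 108.1976 − 71.0144 = 37.1832

37.18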